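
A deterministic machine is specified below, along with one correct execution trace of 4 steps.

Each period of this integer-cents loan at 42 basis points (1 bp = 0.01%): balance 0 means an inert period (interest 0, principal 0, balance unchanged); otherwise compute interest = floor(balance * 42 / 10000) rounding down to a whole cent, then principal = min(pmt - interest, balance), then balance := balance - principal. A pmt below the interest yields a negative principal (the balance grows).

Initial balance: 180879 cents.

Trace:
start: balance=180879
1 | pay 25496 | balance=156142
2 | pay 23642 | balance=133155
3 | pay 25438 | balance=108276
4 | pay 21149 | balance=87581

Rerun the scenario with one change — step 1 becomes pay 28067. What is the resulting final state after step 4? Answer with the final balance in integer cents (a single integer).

(re-executing from step 1 with the substitution; state before step 1: balance=180879)
1 | pay 28067 | balance=153571
2 | pay 23642 | balance=130573
3 | pay 25438 | balance=105683
4 | pay 21149 | balance=84977

84977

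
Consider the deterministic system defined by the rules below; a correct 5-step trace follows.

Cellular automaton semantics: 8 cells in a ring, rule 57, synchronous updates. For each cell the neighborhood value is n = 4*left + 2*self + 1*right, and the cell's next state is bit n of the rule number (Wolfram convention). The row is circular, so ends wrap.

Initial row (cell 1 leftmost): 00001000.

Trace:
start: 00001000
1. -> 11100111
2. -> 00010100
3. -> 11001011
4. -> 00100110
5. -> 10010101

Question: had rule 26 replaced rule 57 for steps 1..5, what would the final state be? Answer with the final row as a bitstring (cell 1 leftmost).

(re-executing steps 1..5 under rule 26; state before step 1: 00001000)
1. -> 00010100
2. -> 00100010
3. -> 01010101
4. -> 00000000
5. -> 00000000

00000000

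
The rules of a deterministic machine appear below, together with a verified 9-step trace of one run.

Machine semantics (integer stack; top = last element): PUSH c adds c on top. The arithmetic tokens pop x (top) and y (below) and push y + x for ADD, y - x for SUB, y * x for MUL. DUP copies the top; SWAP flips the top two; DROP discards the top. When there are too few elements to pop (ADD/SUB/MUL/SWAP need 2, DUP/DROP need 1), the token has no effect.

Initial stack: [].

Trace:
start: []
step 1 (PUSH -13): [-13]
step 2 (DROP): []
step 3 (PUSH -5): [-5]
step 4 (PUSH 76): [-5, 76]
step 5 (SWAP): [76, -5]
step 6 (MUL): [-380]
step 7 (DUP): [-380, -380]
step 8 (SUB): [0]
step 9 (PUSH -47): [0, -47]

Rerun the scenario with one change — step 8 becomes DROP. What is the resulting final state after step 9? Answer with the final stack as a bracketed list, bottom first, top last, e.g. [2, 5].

(re-executing from step 8 with the substitution; state before step 8: [-380, -380])
step 8 (DROP): [-380]
step 9 (PUSH -47): [-380, -47]

[-380, -47]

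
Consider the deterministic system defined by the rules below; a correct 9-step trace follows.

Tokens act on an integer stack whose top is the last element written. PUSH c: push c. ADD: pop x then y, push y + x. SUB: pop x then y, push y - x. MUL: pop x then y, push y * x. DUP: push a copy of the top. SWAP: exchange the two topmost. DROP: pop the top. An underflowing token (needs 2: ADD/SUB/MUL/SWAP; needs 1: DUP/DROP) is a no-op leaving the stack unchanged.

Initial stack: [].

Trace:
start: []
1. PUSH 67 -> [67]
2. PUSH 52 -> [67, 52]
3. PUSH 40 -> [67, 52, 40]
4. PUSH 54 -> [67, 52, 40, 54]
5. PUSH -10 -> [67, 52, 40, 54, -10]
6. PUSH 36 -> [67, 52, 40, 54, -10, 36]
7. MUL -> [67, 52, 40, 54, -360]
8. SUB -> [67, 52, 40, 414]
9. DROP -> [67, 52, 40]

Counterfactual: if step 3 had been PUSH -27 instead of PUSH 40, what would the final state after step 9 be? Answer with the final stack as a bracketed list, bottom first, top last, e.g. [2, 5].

[67, 52, -27]

(re-executing from step 3 with the substitution; state before step 3: [67, 52])
3. PUSH -27 -> [67, 52, -27]
4. PUSH 54 -> [67, 52, -27, 54]
5. PUSH -10 -> [67, 52, -27, 54, -10]
6. PUSH 36 -> [67, 52, -27, 54, -10, 36]
7. MUL -> [67, 52, -27, 54, -360]
8. SUB -> [67, 52, -27, 414]
9. DROP -> [67, 52, -27]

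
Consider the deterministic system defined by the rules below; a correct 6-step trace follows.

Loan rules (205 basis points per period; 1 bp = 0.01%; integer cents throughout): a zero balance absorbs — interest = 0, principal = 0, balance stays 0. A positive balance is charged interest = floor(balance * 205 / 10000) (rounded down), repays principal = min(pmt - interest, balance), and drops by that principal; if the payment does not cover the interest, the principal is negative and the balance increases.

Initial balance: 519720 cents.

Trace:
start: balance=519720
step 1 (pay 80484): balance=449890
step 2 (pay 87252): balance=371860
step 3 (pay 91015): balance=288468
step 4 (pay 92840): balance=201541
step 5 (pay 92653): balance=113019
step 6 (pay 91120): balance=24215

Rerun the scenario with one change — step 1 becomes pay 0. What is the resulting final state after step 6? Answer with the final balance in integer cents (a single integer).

(re-executing from step 1 with the substitution; state before step 1: balance=519720)
step 1 (pay 0): balance=530374
step 2 (pay 87252): balance=453994
step 3 (pay 91015): balance=372285
step 4 (pay 92840): balance=287076
step 5 (pay 92653): balance=200308
step 6 (pay 91120): balance=113294

113294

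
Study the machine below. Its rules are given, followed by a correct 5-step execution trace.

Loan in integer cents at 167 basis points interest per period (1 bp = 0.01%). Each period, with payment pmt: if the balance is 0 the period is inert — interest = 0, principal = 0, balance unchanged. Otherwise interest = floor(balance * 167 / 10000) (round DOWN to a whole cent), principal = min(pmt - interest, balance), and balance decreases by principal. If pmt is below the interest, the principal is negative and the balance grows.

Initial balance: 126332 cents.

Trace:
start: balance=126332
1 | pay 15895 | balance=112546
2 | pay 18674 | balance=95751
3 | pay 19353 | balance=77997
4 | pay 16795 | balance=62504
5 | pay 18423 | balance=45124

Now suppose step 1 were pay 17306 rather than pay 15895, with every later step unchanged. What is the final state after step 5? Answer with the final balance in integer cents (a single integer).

(re-executing from step 1 with the substitution; state before step 1: balance=126332)
1 | pay 17306 | balance=111135
2 | pay 18674 | balance=94316
3 | pay 19353 | balance=76538
4 | pay 16795 | balance=61021
5 | pay 18423 | balance=43617

43617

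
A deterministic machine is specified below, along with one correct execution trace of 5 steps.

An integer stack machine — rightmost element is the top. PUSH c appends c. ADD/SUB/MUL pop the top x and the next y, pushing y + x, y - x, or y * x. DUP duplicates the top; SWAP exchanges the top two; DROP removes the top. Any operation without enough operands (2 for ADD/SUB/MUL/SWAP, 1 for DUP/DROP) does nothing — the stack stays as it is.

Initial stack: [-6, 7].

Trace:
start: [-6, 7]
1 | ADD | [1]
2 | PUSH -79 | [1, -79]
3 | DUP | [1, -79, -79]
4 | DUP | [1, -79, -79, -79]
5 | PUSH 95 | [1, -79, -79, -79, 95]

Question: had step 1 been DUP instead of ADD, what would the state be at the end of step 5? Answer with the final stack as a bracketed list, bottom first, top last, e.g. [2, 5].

(re-executing from step 1 with the substitution; state before step 1: [-6, 7])
1 | DUP | [-6, 7, 7]
2 | PUSH -79 | [-6, 7, 7, -79]
3 | DUP | [-6, 7, 7, -79, -79]
4 | DUP | [-6, 7, 7, -79, -79, -79]
5 | PUSH 95 | [-6, 7, 7, -79, -79, -79, 95]

[-6, 7, 7, -79, -79, -79, 95]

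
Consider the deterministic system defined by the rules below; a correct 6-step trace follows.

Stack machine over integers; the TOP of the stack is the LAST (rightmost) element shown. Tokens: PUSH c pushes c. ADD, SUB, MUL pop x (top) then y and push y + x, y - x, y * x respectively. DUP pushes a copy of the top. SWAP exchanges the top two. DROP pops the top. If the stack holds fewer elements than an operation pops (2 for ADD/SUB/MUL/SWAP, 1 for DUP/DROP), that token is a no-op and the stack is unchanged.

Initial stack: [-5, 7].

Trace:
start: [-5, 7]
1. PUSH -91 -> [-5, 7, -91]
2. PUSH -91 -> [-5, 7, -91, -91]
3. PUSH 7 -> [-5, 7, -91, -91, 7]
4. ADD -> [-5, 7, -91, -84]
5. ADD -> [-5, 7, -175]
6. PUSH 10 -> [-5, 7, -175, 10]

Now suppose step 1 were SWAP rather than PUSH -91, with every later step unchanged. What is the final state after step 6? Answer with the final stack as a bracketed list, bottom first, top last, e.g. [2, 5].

(re-executing from step 1 with the substitution; state before step 1: [-5, 7])
1. SWAP -> [7, -5]
2. PUSH -91 -> [7, -5, -91]
3. PUSH 7 -> [7, -5, -91, 7]
4. ADD -> [7, -5, -84]
5. ADD -> [7, -89]
6. PUSH 10 -> [7, -89, 10]

[7, -89, 10]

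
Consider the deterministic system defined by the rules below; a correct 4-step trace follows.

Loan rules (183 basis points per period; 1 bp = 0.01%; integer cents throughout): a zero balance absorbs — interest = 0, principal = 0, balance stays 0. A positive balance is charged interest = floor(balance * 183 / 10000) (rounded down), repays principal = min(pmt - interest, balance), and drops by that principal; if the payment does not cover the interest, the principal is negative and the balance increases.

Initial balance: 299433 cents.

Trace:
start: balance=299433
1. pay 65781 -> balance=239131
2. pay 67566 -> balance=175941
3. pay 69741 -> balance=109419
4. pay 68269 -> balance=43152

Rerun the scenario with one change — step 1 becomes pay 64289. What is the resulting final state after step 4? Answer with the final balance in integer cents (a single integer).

(re-executing from step 1 with the substitution; state before step 1: balance=299433)
1. pay 64289 -> balance=240623
2. pay 67566 -> balance=177460
3. pay 69741 -> balance=110966
4. pay 68269 -> balance=44727

44727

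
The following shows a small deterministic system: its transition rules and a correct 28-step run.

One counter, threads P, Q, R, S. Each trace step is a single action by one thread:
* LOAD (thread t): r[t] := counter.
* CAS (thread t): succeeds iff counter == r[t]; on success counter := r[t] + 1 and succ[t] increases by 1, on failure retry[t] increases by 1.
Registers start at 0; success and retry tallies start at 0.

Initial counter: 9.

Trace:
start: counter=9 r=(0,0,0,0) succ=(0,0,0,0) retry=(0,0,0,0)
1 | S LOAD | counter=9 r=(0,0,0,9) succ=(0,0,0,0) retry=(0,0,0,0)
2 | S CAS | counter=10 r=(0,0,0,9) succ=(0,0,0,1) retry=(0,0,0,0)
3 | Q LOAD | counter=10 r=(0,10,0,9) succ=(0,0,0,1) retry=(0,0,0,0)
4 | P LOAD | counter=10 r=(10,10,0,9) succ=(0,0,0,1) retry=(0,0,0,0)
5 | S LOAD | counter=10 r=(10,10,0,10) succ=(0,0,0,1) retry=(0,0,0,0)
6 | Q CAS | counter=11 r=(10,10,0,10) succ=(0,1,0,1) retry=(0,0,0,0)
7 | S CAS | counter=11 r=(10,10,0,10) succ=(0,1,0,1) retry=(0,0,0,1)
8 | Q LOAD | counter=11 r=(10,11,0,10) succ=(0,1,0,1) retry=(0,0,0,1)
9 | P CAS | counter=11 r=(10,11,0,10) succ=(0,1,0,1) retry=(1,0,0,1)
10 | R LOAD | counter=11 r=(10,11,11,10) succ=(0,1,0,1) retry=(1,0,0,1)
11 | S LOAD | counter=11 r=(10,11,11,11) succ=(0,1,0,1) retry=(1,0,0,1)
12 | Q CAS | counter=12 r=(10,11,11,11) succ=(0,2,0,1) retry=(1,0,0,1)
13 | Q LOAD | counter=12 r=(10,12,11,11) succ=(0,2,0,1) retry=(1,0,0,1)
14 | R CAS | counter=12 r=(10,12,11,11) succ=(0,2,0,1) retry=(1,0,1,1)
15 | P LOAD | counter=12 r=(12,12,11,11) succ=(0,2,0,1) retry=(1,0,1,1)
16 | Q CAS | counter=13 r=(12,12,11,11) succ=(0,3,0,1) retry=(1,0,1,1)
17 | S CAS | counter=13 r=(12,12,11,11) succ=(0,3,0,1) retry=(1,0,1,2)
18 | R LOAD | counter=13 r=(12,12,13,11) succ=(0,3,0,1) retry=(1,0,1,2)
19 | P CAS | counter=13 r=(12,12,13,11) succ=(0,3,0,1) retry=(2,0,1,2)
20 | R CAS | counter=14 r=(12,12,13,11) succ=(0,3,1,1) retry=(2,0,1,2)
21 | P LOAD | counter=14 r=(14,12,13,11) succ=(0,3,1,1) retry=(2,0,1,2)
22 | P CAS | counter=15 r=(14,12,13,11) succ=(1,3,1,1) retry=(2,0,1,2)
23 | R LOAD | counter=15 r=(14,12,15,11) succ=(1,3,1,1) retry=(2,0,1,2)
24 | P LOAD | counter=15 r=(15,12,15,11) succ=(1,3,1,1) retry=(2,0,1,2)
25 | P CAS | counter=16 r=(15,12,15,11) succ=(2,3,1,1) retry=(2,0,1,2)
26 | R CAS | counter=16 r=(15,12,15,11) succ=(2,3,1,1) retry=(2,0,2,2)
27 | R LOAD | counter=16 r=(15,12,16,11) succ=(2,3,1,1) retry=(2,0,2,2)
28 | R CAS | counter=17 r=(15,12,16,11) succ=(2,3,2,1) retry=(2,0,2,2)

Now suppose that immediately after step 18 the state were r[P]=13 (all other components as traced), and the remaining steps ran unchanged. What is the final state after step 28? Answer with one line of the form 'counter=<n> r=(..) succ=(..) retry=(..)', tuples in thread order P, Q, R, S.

state after step 18 := counter=13 r=(13,12,13,11) succ=(0,3,0,1) retry=(1,0,1,2)
19 | P CAS | counter=14 r=(13,12,13,11) succ=(1,3,0,1) retry=(1,0,1,2)
20 | R CAS | counter=14 r=(13,12,13,11) succ=(1,3,0,1) retry=(1,0,2,2)
21 | P LOAD | counter=14 r=(14,12,13,11) succ=(1,3,0,1) retry=(1,0,2,2)
22 | P CAS | counter=15 r=(14,12,13,11) succ=(2,3,0,1) retry=(1,0,2,2)
23 | R LOAD | counter=15 r=(14,12,15,11) succ=(2,3,0,1) retry=(1,0,2,2)
24 | P LOAD | counter=15 r=(15,12,15,11) succ=(2,3,0,1) retry=(1,0,2,2)
25 | P CAS | counter=16 r=(15,12,15,11) succ=(3,3,0,1) retry=(1,0,2,2)
26 | R CAS | counter=16 r=(15,12,15,11) succ=(3,3,0,1) retry=(1,0,3,2)
27 | R LOAD | counter=16 r=(15,12,16,11) succ=(3,3,0,1) retry=(1,0,3,2)
28 | R CAS | counter=17 r=(15,12,16,11) succ=(3,3,1,1) retry=(1,0,3,2)

counter=17 r=(15,12,16,11) succ=(3,3,1,1) retry=(1,0,3,2)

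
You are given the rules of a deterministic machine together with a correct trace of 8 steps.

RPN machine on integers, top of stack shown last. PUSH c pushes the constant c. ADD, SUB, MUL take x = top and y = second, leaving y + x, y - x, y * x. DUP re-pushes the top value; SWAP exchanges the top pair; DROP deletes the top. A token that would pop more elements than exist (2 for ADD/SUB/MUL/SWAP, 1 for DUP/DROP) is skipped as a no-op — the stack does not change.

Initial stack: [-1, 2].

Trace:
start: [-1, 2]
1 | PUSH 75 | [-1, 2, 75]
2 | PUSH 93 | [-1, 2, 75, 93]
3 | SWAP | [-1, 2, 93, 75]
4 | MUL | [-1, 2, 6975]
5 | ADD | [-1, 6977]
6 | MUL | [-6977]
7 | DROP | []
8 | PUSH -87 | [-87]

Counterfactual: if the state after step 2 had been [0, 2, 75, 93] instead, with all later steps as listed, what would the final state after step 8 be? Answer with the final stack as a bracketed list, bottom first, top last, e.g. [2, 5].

state after step 2 := [0, 2, 75, 93]
3 | SWAP | [0, 2, 93, 75]
4 | MUL | [0, 2, 6975]
5 | ADD | [0, 6977]
6 | MUL | [0]
7 | DROP | []
8 | PUSH -87 | [-87]

[-87]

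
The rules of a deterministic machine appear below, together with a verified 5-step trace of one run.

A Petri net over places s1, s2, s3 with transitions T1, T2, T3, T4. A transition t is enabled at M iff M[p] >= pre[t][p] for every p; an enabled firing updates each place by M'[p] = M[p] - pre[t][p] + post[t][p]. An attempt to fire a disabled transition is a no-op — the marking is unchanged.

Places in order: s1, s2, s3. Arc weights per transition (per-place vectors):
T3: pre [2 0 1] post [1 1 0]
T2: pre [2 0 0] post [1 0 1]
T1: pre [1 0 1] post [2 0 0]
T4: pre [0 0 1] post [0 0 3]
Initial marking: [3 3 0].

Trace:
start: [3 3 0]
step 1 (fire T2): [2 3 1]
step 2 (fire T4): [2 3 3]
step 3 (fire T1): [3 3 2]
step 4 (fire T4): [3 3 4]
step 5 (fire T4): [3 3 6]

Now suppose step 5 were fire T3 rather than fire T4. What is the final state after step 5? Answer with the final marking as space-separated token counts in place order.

2 4 3

(re-executing from step 5 with the substitution; state before step 5: [3 3 4])
step 5 (fire T3): [2 4 3]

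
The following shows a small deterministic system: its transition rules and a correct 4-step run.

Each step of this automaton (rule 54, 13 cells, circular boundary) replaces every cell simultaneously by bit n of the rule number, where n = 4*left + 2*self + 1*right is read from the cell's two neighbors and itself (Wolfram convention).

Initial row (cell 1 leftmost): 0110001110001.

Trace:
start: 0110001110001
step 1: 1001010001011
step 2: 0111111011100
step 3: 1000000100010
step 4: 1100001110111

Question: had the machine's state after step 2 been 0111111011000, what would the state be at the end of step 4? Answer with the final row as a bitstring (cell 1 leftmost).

state after step 2 := 0111111011000
step 3: 1000000100100
step 4: 1100001111111

1100001111111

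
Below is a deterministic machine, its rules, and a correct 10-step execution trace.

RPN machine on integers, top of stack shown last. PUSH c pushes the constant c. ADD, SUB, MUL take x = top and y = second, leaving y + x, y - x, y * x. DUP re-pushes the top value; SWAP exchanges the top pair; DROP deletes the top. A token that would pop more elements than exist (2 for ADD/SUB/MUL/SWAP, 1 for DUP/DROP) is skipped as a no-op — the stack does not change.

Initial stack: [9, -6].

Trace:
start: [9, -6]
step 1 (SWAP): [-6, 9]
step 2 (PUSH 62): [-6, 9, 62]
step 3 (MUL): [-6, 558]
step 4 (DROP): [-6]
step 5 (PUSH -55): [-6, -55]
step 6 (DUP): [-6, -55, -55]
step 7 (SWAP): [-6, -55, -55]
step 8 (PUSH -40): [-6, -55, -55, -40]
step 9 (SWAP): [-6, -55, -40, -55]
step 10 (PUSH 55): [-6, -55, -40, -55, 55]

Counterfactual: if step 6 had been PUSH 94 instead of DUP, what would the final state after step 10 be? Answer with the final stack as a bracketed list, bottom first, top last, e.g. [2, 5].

(re-executing from step 6 with the substitution; state before step 6: [-6, -55])
step 6 (PUSH 94): [-6, -55, 94]
step 7 (SWAP): [-6, 94, -55]
step 8 (PUSH -40): [-6, 94, -55, -40]
step 9 (SWAP): [-6, 94, -40, -55]
step 10 (PUSH 55): [-6, 94, -40, -55, 55]

[-6, 94, -40, -55, 55]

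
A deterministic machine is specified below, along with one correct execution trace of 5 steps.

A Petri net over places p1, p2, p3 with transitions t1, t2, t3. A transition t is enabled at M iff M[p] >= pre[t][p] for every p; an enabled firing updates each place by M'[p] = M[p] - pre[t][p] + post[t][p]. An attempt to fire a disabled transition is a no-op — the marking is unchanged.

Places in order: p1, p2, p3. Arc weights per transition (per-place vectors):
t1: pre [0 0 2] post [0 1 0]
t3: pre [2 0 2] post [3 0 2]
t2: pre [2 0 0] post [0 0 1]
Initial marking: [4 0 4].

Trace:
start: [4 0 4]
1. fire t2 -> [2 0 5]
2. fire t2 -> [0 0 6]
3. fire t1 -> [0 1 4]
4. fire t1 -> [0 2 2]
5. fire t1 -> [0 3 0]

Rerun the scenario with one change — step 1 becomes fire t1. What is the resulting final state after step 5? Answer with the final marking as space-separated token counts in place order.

(re-executing from step 1 with the substitution; state before step 1: [4 0 4])
1. fire t1 -> [4 1 2]
2. fire t2 -> [2 1 3]
3. fire t1 -> [2 2 1]
4. fire t1 -> [2 2 1]
5. fire t1 -> [2 2 1]

2 2 1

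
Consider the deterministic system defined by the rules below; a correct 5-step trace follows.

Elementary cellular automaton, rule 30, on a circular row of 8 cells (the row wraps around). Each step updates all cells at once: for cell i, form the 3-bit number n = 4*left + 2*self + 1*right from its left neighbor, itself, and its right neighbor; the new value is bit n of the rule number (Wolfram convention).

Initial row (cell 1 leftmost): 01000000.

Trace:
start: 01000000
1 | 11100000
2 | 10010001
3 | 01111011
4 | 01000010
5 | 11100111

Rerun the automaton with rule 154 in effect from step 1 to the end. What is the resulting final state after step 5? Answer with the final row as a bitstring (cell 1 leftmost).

00000000

(re-executing steps 1..5 under rule 154; state before step 1: 01000000)
1 | 10100000
2 | 00010001
3 | 10101010
4 | 00000000
5 | 00000000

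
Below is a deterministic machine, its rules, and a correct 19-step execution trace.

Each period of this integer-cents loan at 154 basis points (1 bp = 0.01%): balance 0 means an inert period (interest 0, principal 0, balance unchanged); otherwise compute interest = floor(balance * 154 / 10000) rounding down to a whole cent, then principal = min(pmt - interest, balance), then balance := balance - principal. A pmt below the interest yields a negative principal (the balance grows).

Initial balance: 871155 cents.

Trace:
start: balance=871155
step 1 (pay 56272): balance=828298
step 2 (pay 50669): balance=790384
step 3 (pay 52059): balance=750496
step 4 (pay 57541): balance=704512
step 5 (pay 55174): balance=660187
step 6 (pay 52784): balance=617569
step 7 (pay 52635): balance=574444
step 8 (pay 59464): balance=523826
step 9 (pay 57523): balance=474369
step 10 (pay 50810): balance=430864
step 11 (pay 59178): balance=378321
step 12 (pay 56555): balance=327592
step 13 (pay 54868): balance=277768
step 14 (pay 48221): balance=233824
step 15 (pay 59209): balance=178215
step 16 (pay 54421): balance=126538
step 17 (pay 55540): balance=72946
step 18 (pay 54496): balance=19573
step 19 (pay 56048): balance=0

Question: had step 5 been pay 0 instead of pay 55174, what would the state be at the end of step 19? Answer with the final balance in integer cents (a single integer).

(re-executing from step 5 with the substitution; state before step 5: balance=704512)
step 5 (pay 0): balance=715361
step 6 (pay 52784): balance=673593
step 7 (pay 52635): balance=631331
step 8 (pay 59464): balance=581589
step 9 (pay 57523): balance=533022
step 10 (pay 50810): balance=490420
step 11 (pay 59178): balance=438794
step 12 (pay 56555): balance=388996
step 13 (pay 54868): balance=340118
step 14 (pay 48221): balance=297134
step 15 (pay 59209): balance=242500
step 16 (pay 54421): balance=191813
step 17 (pay 55540): balance=139226
step 18 (pay 54496): balance=86874
step 19 (pay 56048): balance=32163

32163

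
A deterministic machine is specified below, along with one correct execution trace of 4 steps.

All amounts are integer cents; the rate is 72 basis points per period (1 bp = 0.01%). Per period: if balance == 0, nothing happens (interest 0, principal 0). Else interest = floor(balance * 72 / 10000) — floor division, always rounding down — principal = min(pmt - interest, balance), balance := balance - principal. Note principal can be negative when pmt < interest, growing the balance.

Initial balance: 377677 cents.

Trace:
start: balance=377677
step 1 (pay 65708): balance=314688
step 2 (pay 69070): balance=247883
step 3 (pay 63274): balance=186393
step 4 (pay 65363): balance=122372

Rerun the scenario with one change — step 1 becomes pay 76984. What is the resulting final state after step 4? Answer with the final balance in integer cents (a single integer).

(re-executing from step 1 with the substitution; state before step 1: balance=377677)
step 1 (pay 76984): balance=303412
step 2 (pay 69070): balance=236526
step 3 (pay 63274): balance=174954
step 4 (pay 65363): balance=110850

110850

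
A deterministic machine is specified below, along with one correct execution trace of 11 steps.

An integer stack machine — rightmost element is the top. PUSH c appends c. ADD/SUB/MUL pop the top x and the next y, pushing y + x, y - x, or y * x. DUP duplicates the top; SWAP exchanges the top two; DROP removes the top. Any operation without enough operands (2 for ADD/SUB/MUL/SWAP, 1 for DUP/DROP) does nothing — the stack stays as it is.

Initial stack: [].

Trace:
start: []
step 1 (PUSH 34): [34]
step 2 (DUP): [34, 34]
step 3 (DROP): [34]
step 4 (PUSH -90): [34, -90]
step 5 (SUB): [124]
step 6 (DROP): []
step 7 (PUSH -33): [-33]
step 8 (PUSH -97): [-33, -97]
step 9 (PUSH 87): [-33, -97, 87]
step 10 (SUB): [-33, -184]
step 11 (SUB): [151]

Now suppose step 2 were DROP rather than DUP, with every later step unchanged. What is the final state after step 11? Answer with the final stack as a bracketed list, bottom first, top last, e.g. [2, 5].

[151]

(re-executing from step 2 with the substitution; state before step 2: [34])
step 2 (DROP): []
step 3 (DROP): []
step 4 (PUSH -90): [-90]
step 5 (SUB): [-90]
step 6 (DROP): []
step 7 (PUSH -33): [-33]
step 8 (PUSH -97): [-33, -97]
step 9 (PUSH 87): [-33, -97, 87]
step 10 (SUB): [-33, -184]
step 11 (SUB): [151]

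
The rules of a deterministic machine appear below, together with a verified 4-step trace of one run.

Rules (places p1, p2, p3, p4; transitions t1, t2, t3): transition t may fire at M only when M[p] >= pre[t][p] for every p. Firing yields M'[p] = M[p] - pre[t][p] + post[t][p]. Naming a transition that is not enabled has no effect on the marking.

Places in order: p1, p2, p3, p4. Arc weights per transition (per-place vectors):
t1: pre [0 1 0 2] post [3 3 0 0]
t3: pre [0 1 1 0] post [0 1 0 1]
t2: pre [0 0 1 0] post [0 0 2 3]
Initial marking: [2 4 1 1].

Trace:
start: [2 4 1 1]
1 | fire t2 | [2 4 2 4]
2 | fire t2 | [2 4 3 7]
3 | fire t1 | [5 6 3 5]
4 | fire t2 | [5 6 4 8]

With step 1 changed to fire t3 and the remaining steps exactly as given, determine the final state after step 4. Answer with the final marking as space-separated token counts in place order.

5 6 0 0

(re-executing from step 1 with the substitution; state before step 1: [2 4 1 1])
1 | fire t3 | [2 4 0 2]
2 | fire t2 | [2 4 0 2]
3 | fire t1 | [5 6 0 0]
4 | fire t2 | [5 6 0 0]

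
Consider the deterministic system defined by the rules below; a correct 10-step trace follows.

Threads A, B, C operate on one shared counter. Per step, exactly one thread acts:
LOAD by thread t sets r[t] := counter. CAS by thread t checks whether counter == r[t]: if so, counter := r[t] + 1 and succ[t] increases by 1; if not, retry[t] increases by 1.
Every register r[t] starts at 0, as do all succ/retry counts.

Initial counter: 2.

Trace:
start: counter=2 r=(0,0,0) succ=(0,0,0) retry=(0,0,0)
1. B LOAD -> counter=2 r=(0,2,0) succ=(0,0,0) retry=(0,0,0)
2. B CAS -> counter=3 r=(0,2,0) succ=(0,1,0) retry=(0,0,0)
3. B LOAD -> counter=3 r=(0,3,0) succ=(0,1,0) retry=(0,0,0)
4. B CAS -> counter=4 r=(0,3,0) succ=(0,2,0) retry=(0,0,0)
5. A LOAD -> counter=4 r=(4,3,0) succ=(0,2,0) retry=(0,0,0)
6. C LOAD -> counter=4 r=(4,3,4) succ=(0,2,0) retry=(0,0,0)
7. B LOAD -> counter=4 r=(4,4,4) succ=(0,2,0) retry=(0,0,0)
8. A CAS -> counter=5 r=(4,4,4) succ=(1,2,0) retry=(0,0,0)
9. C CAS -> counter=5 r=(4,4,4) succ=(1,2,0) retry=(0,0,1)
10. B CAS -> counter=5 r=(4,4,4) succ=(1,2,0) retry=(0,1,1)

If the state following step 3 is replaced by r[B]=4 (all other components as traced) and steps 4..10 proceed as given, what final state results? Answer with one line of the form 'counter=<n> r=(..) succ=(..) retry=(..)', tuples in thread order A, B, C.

state after step 3 := counter=3 r=(0,4,0) succ=(0,1,0) retry=(0,0,0)
4. B CAS -> counter=3 r=(0,4,0) succ=(0,1,0) retry=(0,1,0)
5. A LOAD -> counter=3 r=(3,4,0) succ=(0,1,0) retry=(0,1,0)
6. C LOAD -> counter=3 r=(3,4,3) succ=(0,1,0) retry=(0,1,0)
7. B LOAD -> counter=3 r=(3,3,3) succ=(0,1,0) retry=(0,1,0)
8. A CAS -> counter=4 r=(3,3,3) succ=(1,1,0) retry=(0,1,0)
9. C CAS -> counter=4 r=(3,3,3) succ=(1,1,0) retry=(0,1,1)
10. B CAS -> counter=4 r=(3,3,3) succ=(1,1,0) retry=(0,2,1)

counter=4 r=(3,3,3) succ=(1,1,0) retry=(0,2,1)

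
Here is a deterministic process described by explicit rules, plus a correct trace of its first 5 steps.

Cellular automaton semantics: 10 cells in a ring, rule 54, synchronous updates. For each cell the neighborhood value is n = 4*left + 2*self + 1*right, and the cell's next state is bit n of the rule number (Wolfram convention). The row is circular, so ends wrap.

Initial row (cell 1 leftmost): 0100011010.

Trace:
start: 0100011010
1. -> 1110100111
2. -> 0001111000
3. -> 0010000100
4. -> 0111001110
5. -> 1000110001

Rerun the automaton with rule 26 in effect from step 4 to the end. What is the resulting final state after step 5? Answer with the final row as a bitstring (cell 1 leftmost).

(re-executing steps 4..5 under rule 26; state before step 4: 0010000100)
4. -> 0101001010
5. -> 1000110001

1000110001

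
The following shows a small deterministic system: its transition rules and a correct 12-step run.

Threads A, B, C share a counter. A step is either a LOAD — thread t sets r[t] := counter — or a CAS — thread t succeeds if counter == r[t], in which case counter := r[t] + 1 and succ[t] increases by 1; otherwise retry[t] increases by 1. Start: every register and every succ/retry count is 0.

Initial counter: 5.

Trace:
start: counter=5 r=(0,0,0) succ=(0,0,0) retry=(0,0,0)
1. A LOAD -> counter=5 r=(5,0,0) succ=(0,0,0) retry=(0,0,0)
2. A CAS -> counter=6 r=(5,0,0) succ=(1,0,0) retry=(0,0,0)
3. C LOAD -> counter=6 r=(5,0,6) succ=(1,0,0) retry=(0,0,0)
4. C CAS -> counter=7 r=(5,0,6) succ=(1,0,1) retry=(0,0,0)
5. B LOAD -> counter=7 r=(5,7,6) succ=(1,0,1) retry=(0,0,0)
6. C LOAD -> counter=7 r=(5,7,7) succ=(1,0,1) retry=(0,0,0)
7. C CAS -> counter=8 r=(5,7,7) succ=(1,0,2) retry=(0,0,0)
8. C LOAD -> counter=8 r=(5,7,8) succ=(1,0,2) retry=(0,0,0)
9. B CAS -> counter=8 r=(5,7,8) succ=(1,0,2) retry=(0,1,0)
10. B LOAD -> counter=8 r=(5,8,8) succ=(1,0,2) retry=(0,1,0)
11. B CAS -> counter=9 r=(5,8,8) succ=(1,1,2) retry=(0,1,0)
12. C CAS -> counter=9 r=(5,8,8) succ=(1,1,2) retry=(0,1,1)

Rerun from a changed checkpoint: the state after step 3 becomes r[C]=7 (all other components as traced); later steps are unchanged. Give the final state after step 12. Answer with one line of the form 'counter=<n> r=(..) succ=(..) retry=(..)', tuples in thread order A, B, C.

state after step 3 := counter=6 r=(5,0,7) succ=(1,0,0) retry=(0,0,0)
4. C CAS -> counter=6 r=(5,0,7) succ=(1,0,0) retry=(0,0,1)
5. B LOAD -> counter=6 r=(5,6,7) succ=(1,0,0) retry=(0,0,1)
6. C LOAD -> counter=6 r=(5,6,6) succ=(1,0,0) retry=(0,0,1)
7. C CAS -> counter=7 r=(5,6,6) succ=(1,0,1) retry=(0,0,1)
8. C LOAD -> counter=7 r=(5,6,7) succ=(1,0,1) retry=(0,0,1)
9. B CAS -> counter=7 r=(5,6,7) succ=(1,0,1) retry=(0,1,1)
10. B LOAD -> counter=7 r=(5,7,7) succ=(1,0,1) retry=(0,1,1)
11. B CAS -> counter=8 r=(5,7,7) succ=(1,1,1) retry=(0,1,1)
12. C CAS -> counter=8 r=(5,7,7) succ=(1,1,1) retry=(0,1,2)

counter=8 r=(5,7,7) succ=(1,1,1) retry=(0,1,2)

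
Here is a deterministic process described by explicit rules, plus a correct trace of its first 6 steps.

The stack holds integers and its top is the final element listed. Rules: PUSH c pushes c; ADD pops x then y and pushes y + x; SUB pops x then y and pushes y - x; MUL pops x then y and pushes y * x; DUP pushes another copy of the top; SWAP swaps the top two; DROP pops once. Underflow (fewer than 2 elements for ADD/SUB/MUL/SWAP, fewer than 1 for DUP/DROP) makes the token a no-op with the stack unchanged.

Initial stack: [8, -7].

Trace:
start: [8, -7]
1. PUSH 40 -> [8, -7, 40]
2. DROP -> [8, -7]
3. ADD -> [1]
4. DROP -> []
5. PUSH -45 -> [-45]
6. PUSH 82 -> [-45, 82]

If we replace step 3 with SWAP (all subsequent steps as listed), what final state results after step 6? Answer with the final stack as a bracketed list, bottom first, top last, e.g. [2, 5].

[-7, -45, 82]

(re-executing from step 3 with the substitution; state before step 3: [8, -7])
3. SWAP -> [-7, 8]
4. DROP -> [-7]
5. PUSH -45 -> [-7, -45]
6. PUSH 82 -> [-7, -45, 82]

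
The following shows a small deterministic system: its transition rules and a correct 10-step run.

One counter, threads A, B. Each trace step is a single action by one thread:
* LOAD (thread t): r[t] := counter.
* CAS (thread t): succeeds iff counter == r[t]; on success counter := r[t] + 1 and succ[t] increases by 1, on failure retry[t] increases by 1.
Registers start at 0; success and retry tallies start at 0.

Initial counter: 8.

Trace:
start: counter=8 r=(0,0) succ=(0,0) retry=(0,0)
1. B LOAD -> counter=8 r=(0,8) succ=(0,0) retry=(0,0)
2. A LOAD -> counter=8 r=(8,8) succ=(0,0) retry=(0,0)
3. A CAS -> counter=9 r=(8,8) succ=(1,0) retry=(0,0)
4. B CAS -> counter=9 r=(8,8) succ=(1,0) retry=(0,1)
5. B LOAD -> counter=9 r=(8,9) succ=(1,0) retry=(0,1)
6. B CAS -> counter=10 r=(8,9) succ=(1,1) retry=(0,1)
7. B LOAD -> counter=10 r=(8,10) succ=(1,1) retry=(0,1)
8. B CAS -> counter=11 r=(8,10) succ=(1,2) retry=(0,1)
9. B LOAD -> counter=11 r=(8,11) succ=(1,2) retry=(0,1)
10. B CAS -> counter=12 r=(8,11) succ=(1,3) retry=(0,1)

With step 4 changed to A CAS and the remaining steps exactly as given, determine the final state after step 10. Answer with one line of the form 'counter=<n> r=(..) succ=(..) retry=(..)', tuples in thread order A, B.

counter=12 r=(8,11) succ=(1,3) retry=(1,0)

(re-executing from step 4 with the substitution; state before step 4: counter=9 r=(8,8) succ=(1,0) retry=(0,0))
4. A CAS -> counter=9 r=(8,8) succ=(1,0) retry=(1,0)
5. B LOAD -> counter=9 r=(8,9) succ=(1,0) retry=(1,0)
6. B CAS -> counter=10 r=(8,9) succ=(1,1) retry=(1,0)
7. B LOAD -> counter=10 r=(8,10) succ=(1,1) retry=(1,0)
8. B CAS -> counter=11 r=(8,10) succ=(1,2) retry=(1,0)
9. B LOAD -> counter=11 r=(8,11) succ=(1,2) retry=(1,0)
10. B CAS -> counter=12 r=(8,11) succ=(1,3) retry=(1,0)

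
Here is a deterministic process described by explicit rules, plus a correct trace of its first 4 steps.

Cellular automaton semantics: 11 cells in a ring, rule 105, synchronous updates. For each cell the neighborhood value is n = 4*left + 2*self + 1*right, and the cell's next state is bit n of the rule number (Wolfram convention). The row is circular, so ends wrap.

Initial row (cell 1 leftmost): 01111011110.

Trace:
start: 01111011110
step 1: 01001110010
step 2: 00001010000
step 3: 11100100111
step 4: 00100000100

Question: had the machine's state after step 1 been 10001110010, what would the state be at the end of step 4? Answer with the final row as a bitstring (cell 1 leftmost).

state after step 1 := 10001110010
step 2: 00101010001
step 3: 00010100100
step 4: 11001000001

11001000001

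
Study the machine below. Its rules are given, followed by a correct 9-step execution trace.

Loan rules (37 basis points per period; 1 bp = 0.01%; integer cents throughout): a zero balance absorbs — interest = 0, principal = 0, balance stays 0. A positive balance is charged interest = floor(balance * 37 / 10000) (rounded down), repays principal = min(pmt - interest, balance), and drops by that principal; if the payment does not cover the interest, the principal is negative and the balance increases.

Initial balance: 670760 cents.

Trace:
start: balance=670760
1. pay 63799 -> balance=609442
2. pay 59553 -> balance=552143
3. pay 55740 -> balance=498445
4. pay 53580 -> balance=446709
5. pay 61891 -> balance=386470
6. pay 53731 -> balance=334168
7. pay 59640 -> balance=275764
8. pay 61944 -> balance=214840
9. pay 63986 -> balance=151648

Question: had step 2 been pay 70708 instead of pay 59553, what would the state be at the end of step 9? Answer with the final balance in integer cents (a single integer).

(re-executing from step 2 with the substitution; state before step 2: balance=609442)
2. pay 70708 -> balance=540988
3. pay 55740 -> balance=487249
4. pay 53580 -> balance=435471
5. pay 61891 -> balance=375191
6. pay 53731 -> balance=322848
7. pay 59640 -> balance=264402
8. pay 61944 -> balance=203436
9. pay 63986 -> balance=140202

140202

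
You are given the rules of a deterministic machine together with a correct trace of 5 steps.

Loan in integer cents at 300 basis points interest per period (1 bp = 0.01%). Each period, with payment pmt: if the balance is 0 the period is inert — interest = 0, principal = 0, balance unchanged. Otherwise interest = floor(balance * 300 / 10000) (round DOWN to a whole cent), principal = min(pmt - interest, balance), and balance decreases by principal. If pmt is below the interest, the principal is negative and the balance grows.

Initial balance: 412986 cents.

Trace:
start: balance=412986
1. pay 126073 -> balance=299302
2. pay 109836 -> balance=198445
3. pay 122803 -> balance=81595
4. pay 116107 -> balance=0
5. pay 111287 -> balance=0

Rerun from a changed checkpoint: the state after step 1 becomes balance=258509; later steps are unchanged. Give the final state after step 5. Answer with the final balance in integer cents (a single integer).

state after step 1 := balance=258509
2. pay 109836 -> balance=156428
3. pay 122803 -> balance=38317
4. pay 116107 -> balance=0
5. pay 111287 -> balance=0

0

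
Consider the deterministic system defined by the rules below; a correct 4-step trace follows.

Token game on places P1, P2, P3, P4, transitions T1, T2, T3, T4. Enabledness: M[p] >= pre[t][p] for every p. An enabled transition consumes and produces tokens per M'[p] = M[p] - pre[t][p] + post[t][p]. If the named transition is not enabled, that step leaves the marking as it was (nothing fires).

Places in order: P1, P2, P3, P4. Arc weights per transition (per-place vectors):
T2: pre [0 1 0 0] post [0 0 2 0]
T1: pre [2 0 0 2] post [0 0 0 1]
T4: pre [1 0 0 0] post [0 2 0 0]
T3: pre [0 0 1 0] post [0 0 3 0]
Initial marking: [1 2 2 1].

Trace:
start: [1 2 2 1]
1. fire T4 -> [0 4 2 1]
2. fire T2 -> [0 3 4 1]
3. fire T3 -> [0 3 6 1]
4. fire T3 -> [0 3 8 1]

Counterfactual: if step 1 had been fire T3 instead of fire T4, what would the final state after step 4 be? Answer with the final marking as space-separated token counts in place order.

(re-executing from step 1 with the substitution; state before step 1: [1 2 2 1])
1. fire T3 -> [1 2 4 1]
2. fire T2 -> [1 1 6 1]
3. fire T3 -> [1 1 8 1]
4. fire T3 -> [1 1 10 1]

1 1 10 1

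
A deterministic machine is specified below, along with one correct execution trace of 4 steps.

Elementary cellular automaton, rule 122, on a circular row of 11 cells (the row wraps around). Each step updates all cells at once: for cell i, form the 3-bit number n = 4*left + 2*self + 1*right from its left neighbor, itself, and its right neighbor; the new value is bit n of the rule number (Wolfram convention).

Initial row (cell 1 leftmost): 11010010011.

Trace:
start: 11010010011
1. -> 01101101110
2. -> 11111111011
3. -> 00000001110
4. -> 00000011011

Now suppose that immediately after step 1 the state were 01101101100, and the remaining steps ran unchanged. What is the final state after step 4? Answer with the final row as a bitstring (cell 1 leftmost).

state after step 1 := 01101101100
2. -> 11111111110
3. -> 10000000011
4. -> 11000000110

11000000110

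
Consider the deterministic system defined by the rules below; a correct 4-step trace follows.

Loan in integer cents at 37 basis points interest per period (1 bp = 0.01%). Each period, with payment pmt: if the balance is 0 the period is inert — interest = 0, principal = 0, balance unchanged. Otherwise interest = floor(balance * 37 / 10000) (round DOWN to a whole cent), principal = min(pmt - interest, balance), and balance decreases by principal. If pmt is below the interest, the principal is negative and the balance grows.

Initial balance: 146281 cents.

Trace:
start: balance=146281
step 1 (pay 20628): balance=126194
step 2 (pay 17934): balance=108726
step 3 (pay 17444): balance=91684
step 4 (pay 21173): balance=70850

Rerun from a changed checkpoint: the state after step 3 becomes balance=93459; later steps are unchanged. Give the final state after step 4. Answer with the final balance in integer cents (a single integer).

72631

state after step 3 := balance=93459
step 4 (pay 21173): balance=72631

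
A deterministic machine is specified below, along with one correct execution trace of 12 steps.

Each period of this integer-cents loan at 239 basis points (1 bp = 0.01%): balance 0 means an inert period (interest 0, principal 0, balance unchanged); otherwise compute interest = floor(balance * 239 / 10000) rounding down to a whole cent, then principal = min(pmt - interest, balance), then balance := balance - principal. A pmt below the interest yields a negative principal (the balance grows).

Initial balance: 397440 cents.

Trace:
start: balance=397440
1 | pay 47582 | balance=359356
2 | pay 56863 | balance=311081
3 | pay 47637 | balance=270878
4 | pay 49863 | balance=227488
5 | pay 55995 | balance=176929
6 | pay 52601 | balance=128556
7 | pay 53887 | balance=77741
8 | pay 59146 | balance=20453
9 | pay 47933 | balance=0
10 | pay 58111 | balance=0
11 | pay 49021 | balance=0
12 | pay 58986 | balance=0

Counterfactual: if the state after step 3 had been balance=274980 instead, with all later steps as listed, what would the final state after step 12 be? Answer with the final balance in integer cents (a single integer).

state after step 3 := balance=274980
4 | pay 49863 | balance=231689
5 | pay 55995 | balance=181231
6 | pay 52601 | balance=132961
7 | pay 53887 | balance=82251
8 | pay 59146 | balance=25070
9 | pay 47933 | balance=0
10 | pay 58111 | balance=0
11 | pay 49021 | balance=0
12 | pay 58986 | balance=0

0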